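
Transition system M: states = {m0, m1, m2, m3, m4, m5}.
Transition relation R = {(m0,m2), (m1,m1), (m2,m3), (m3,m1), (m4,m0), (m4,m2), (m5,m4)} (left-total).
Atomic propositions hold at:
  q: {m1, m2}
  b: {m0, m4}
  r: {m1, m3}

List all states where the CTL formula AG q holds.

{m1}

AG q: greatest fixpoint, start Z0 = {m1, m2}, keep only states in Sat with every successor in Z. Z1 = {m1}; fixed.
Sat(AG q) = {m1}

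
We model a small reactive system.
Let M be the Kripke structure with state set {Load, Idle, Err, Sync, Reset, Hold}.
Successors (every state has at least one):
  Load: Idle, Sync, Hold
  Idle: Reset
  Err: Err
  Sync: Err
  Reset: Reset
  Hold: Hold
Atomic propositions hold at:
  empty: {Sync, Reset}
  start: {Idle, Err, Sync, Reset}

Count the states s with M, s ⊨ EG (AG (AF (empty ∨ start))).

Sat(empty ∨ start) = {Idle, Err, Sync, Reset}
AF (empty ∨ start): least fixpoint, start Z0 = {Idle, Err, Sync, Reset}, add states with every successor in Z. Already a fixed point.
Sat(AF (empty ∨ start)) = {Idle, Err, Sync, Reset}
AG (AF (empty ∨ start)): greatest fixpoint, start Z0 = {Idle, Err, Sync, Reset}, keep only states in Sat with every successor in Z. Already a fixed point.
Sat(AG (AF (empty ∨ start))) = {Idle, Err, Sync, Reset}
EG (AG (AF (empty ∨ start))): greatest fixpoint, start Z0 = {Idle, Err, Sync, Reset}, keep only states in Sat with some successor in Z. Already a fixed point.
Sat(EG (AG (AF (empty ∨ start)))) = {Idle, Err, Sync, Reset}
|Sat(EG (AG (AF (empty ∨ start))))| = |{Idle, Err, Sync, Reset}| = 4.

4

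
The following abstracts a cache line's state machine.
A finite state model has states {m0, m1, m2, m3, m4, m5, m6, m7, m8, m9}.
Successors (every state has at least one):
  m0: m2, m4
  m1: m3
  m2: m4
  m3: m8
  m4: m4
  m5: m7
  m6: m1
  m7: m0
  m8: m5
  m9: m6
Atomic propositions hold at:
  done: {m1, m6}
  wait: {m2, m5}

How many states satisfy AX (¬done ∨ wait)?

8

Sat(¬done) = {m0, m2, m3, m4, m5, m7, m8, m9}
Sat(¬done ∨ wait) = {m0, m2, m3, m4, m5, m7, m8, m9}
Sat(AX (¬done ∨ wait)) = {s : every successor in {m0, m2, m3, m4, m5, m7, m8, m9}} = {m0, m1, m2, m3, m4, m5, m7, m8}
|Sat(AX (¬done ∨ wait))| = |{m0, m1, m2, m3, m4, m5, m7, m8}| = 8.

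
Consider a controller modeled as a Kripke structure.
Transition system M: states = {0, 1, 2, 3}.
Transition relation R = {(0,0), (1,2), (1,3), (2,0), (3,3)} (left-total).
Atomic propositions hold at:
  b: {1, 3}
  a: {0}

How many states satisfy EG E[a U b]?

E[a U b]: least fixpoint, start Z0 = Sat(b) = {1, 3}, add states in Sat(a) with some successor in Z. Already a fixed point.
Sat(E[a U b]) = {1, 3}
EG E[a U b]: greatest fixpoint, start Z0 = {1, 3}, keep only states in Sat with some successor in Z. Already a fixed point.
Sat(EG E[a U b]) = {1, 3}
|Sat(EG E[a U b])| = |{1, 3}| = 2.

2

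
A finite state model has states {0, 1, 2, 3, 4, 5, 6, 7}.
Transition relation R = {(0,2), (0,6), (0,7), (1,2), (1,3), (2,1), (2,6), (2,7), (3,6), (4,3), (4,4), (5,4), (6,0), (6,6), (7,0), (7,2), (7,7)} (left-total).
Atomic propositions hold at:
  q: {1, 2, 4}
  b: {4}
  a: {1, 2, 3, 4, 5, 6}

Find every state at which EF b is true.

{4, 5}

EF b: least fixpoint, start Z0 = {4}, add states with some successor in Z. Z1 = {4, 5}; fixed.
Sat(EF b) = {4, 5}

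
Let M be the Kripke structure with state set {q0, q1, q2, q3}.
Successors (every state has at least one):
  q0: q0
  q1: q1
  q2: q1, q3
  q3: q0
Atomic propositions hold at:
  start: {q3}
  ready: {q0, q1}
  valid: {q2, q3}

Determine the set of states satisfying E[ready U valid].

E[ready U valid]: least fixpoint, start Z0 = Sat(valid) = {q2, q3}, add states in Sat(ready) with some successor in Z. Already a fixed point.
Sat(E[ready U valid]) = {q2, q3}

{q2, q3}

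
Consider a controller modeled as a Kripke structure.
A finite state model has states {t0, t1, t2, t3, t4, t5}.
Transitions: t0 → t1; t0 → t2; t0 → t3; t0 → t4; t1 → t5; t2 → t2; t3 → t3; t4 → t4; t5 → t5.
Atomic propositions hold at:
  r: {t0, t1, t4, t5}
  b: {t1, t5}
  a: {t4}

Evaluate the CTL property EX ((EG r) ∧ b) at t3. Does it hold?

No

EG r: greatest fixpoint, start Z0 = {t0, t1, t4, t5}, keep only states in Sat with some successor in Z. Already a fixed point.
Sat(EG r) = {t0, t1, t4, t5}
Sat((EG r) ∧ b) = {t1, t5}
Sat(EX ((EG r) ∧ b)) = {s : some successor in {t1, t5}} = {t0, t1, t5}
t3 ∉ Sat(EX ((EG r) ∧ b)) = {t0, t1, t5}, so the formula does not hold at t3.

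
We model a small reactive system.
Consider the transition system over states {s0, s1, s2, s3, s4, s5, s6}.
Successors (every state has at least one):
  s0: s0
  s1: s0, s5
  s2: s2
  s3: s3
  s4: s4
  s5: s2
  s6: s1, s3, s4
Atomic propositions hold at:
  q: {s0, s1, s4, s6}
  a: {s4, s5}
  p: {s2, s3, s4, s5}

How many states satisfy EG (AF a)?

1

AF a: least fixpoint, start Z0 = {s4, s5}, add states with every successor in Z. Already a fixed point.
Sat(AF a) = {s4, s5}
EG (AF a): greatest fixpoint, start Z0 = {s4, s5}, keep only states in Sat with some successor in Z. Z1 = {s4}; fixed.
Sat(EG (AF a)) = {s4}
|Sat(EG (AF a))| = |{s4}| = 1.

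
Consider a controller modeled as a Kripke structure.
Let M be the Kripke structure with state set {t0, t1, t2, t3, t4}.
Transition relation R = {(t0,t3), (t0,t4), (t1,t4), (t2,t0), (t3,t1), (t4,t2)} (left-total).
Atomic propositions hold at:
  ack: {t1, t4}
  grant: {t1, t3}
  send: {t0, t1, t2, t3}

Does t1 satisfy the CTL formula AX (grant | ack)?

Yes

Sat(grant | ack) = {t1, t3, t4}
Sat(AX (grant | ack)) = {s : every successor in {t1, t3, t4}} = {t0, t1, t3}
t1 ∈ Sat(AX (grant | ack)) = {t0, t1, t3}, so the formula holds at t1.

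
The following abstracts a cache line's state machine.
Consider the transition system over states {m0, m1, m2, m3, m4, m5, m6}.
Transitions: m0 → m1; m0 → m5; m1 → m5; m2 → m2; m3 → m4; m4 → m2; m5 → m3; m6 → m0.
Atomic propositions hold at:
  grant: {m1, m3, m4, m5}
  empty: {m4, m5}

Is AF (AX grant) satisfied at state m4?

No

Sat(AX grant) = {s : every successor in {m1, m3, m4, m5}} = {m0, m1, m3, m5}
AF (AX grant): least fixpoint, start Z0 = {m0, m1, m3, m5}, add states with every successor in Z. Z1 = {m0, m1, m3, m5, m6}; fixed.
Sat(AF (AX grant)) = {m0, m1, m3, m5, m6}
m4 ∉ Sat(AF (AX grant)) = {m0, m1, m3, m5, m6}, so the formula does not hold at m4.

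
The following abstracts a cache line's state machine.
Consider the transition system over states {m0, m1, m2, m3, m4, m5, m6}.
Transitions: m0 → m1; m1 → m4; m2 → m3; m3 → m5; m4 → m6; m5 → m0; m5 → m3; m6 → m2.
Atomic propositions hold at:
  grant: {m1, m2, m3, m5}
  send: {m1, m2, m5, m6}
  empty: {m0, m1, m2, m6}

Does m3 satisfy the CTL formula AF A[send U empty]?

No

A[send U empty]: least fixpoint, start Z0 = Sat(empty) = {m0, m1, m2, m6}, add states in Sat(send) with every successor in Z. Already a fixed point.
Sat(A[send U empty]) = {m0, m1, m2, m6}
AF A[send U empty]: least fixpoint, start Z0 = {m0, m1, m2, m6}, add states with every successor in Z. Z1 = {m0, m1, m2, m4, m6}; fixed.
Sat(AF A[send U empty]) = {m0, m1, m2, m4, m6}
m3 ∉ Sat(AF A[send U empty]) = {m0, m1, m2, m4, m6}, so the formula does not hold at m3.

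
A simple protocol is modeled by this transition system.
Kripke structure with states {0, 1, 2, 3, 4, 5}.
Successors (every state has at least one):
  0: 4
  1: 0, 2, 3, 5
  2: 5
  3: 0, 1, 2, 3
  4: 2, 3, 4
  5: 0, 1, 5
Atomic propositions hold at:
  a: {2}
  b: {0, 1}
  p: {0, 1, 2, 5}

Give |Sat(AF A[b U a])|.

1

A[b U a]: least fixpoint, start Z0 = Sat(a) = {2}, add states in Sat(b) with every successor in Z. Already a fixed point.
Sat(A[b U a]) = {2}
AF A[b U a]: least fixpoint, start Z0 = {2}, add states with every successor in Z. Already a fixed point.
Sat(AF A[b U a]) = {2}
|Sat(AF A[b U a])| = |{2}| = 1.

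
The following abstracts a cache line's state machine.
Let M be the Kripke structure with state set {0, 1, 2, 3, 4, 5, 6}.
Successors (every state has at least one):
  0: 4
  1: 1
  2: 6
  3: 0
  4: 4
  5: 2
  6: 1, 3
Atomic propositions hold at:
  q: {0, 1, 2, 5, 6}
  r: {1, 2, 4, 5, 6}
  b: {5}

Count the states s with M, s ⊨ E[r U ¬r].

5

Sat(¬r) = {0, 3}
E[r U ¬r]: least fixpoint, start Z0 = Sat(¬r) = {0, 3}, add states in Sat(r) with some successor in Z. Z1 = {0, 3, 6}; Z2 = {0, 2, 3, 6}; Z3 = {0, 2, 3, 5, 6}; fixed.
Sat(E[r U ¬r]) = {0, 2, 3, 5, 6}
|Sat(E[r U ¬r])| = |{0, 2, 3, 5, 6}| = 5.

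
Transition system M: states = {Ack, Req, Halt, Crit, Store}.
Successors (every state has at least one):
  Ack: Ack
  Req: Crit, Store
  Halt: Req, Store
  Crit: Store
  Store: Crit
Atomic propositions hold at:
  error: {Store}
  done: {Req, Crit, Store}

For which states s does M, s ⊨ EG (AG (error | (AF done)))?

AF done: least fixpoint, start Z0 = {Req, Crit, Store}, add states with every successor in Z. Z1 = {Req, Halt, Crit, Store}; fixed.
Sat(AF done) = {Req, Halt, Crit, Store}
Sat(error | (AF done)) = {Req, Halt, Crit, Store}
AG (error | (AF done)): greatest fixpoint, start Z0 = {Req, Halt, Crit, Store}, keep only states in Sat with every successor in Z. Already a fixed point.
Sat(AG (error | (AF done))) = {Req, Halt, Crit, Store}
EG (AG (error | (AF done))): greatest fixpoint, start Z0 = {Req, Halt, Crit, Store}, keep only states in Sat with some successor in Z. Already a fixed point.
Sat(EG (AG (error | (AF done)))) = {Req, Halt, Crit, Store}

{Req, Halt, Crit, Store}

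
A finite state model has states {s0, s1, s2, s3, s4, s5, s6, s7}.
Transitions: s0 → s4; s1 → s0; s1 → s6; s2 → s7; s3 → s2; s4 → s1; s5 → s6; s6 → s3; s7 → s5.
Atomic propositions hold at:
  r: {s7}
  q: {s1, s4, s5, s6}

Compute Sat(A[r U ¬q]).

{s0, s2, s3, s7}

Sat(¬q) = {s0, s2, s3, s7}
A[r U ¬q]: least fixpoint, start Z0 = Sat(¬q) = {s0, s2, s3, s7}, add states in Sat(r) with every successor in Z. Already a fixed point.
Sat(A[r U ¬q]) = {s0, s2, s3, s7}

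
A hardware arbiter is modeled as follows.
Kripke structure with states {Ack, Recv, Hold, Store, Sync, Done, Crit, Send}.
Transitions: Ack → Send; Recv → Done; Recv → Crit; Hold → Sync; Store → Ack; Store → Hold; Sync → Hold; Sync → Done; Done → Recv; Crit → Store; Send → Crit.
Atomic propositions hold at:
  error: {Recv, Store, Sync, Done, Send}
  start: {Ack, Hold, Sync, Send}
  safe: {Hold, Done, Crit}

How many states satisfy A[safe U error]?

7

A[safe U error]: least fixpoint, start Z0 = Sat(error) = {Recv, Store, Sync, Done, Send}, add states in Sat(safe) with every successor in Z. Z1 = {Recv, Hold, Store, Sync, Done, Crit, Send}; fixed.
Sat(A[safe U error]) = {Recv, Hold, Store, Sync, Done, Crit, Send}
|Sat(A[safe U error])| = |{Recv, Hold, Store, Sync, Done, Crit, Send}| = 7.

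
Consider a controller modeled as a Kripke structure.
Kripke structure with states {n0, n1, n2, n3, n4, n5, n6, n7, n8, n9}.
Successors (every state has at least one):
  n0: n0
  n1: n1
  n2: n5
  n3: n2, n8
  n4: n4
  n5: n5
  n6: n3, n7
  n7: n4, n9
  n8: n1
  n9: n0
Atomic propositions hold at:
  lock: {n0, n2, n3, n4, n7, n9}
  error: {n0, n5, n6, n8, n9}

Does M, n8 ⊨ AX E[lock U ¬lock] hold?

Sat(¬lock) = {n1, n5, n6, n8}
E[lock U ¬lock]: least fixpoint, start Z0 = Sat(¬lock) = {n1, n5, n6, n8}, add states in Sat(lock) with some successor in Z. Z1 = {n1, n2, n3, n5, n6, n8}; fixed.
Sat(E[lock U ¬lock]) = {n1, n2, n3, n5, n6, n8}
Sat(AX E[lock U ¬lock]) = {s : every successor in {n1, n2, n3, n5, n6, n8}} = {n1, n2, n3, n5, n8}
n8 ∈ Sat(AX E[lock U ¬lock]) = {n1, n2, n3, n5, n8}, so the formula holds at n8.

Yes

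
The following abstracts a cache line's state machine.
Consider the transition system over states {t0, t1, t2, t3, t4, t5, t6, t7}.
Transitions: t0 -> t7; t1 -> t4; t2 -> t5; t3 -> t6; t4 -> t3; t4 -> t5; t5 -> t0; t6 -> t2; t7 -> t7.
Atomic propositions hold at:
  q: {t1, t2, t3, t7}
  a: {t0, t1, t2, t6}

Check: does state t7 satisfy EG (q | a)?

Yes

Sat(q | a) = {t0, t1, t2, t3, t6, t7}
EG (q | a): greatest fixpoint, start Z0 = {t0, t1, t2, t3, t6, t7}, keep only states in Sat with some successor in Z. Z1 = {t0, t3, t6, t7}; Z2 = {t0, t3, t7}; Z3 = {t0, t7}; fixed.
Sat(EG (q | a)) = {t0, t7}
t7 ∈ Sat(EG (q | a)) = {t0, t7}, so the formula holds at t7.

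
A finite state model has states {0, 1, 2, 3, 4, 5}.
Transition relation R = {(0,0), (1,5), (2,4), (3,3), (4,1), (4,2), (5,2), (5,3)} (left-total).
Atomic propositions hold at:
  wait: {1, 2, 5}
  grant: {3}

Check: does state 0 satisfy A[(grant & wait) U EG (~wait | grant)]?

Yes

Sat(grant & wait) = ∅
Sat(~wait) = {0, 3, 4}
Sat(~wait | grant) = {0, 3, 4}
EG (~wait | grant): greatest fixpoint, start Z0 = {0, 3, 4}, keep only states in Sat with some successor in Z. Z1 = {0, 3}; fixed.
Sat(EG (~wait | grant)) = {0, 3}
A[(grant & wait) U EG (~wait | grant)]: least fixpoint, start Z0 = Sat(EG (~wait | grant)) = {0, 3}, add states in Sat(grant & wait) with every successor in Z. Already a fixed point.
Sat(A[(grant & wait) U EG (~wait | grant)]) = {0, 3}
0 ∈ Sat(A[(grant & wait) U EG (~wait | grant)]) = {0, 3}, so the formula holds at 0.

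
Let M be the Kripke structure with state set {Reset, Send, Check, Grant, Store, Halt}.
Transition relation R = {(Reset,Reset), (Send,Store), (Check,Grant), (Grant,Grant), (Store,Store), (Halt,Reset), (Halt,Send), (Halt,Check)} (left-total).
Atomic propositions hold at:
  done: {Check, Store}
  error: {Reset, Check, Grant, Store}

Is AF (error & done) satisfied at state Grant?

No

Sat(error & done) = {Check, Store}
AF (error & done): least fixpoint, start Z0 = {Check, Store}, add states with every successor in Z. Z1 = {Send, Check, Store}; fixed.
Sat(AF (error & done)) = {Send, Check, Store}
Grant ∉ Sat(AF (error & done)) = {Send, Check, Store}, so the formula does not hold at Grant.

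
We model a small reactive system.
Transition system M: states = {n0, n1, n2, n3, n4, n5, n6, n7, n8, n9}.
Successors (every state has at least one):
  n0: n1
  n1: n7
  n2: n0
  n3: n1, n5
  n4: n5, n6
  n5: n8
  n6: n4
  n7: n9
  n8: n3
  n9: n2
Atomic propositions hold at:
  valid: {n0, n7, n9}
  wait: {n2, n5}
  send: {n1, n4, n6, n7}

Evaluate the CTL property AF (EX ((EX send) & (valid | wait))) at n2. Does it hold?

Yes

Sat(EX send) = {s : some successor in {n1, n4, n6, n7}} = {n0, n1, n3, n4, n6}
Sat(valid | wait) = {n0, n2, n5, n7, n9}
Sat((EX send) & (valid | wait)) = {n0}
Sat(EX ((EX send) & (valid | wait))) = {s : some successor in {n0}} = {n2}
AF (EX ((EX send) & (valid | wait))): least fixpoint, start Z0 = {n2}, add states with every successor in Z. Z1 = {n2, n9}; Z2 = {n2, n7, n9}; Z3 = {n1, n2, n7, n9}; Z4 = {n0, n1, n2, n7, n9}; fixed.
Sat(AF (EX ((EX send) & (valid | wait)))) = {n0, n1, n2, n7, n9}
n2 ∈ Sat(AF (EX ((EX send) & (valid | wait)))) = {n0, n1, n2, n7, n9}, so the formula holds at n2.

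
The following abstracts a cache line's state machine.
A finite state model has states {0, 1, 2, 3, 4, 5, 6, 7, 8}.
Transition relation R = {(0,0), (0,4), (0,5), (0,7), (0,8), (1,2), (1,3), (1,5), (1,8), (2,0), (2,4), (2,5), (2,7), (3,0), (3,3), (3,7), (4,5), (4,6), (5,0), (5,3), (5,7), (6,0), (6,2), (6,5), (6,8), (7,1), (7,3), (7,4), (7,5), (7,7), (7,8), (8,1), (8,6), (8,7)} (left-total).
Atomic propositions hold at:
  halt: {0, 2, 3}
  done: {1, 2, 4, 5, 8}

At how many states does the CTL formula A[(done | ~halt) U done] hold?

5

Sat(~halt) = {1, 4, 5, 6, 7, 8}
Sat(done | ~halt) = {1, 2, 4, 5, 6, 7, 8}
A[(done | ~halt) U done]: least fixpoint, start Z0 = Sat(done) = {1, 2, 4, 5, 8}, add states in Sat(done | ~halt) with every successor in Z. Already a fixed point.
Sat(A[(done | ~halt) U done]) = {1, 2, 4, 5, 8}
|Sat(A[(done | ~halt) U done])| = |{1, 2, 4, 5, 8}| = 5.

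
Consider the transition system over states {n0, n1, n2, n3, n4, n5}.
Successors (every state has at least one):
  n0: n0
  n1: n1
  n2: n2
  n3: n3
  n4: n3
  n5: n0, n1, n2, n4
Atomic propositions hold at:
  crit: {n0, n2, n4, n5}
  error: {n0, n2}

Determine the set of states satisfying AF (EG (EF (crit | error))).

{n0, n2, n5}

Sat(crit | error) = {n0, n2, n4, n5}
EF (crit | error): least fixpoint, start Z0 = {n0, n2, n4, n5}, add states with some successor in Z. Already a fixed point.
Sat(EF (crit | error)) = {n0, n2, n4, n5}
EG (EF (crit | error)): greatest fixpoint, start Z0 = {n0, n2, n4, n5}, keep only states in Sat with some successor in Z. Z1 = {n0, n2, n5}; fixed.
Sat(EG (EF (crit | error))) = {n0, n2, n5}
AF (EG (EF (crit | error))): least fixpoint, start Z0 = {n0, n2, n5}, add states with every successor in Z. Already a fixed point.
Sat(AF (EG (EF (crit | error)))) = {n0, n2, n5}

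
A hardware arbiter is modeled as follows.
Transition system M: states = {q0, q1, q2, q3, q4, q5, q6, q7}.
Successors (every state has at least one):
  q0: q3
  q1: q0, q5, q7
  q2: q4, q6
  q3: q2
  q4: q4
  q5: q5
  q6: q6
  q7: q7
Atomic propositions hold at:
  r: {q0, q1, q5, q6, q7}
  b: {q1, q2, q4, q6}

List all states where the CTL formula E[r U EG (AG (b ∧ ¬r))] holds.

Sat(¬r) = {q2, q3, q4}
Sat(b ∧ ¬r) = {q2, q4}
AG (b ∧ ¬r): greatest fixpoint, start Z0 = {q2, q4}, keep only states in Sat with every successor in Z. Z1 = {q4}; fixed.
Sat(AG (b ∧ ¬r)) = {q4}
EG (AG (b ∧ ¬r)): greatest fixpoint, start Z0 = {q4}, keep only states in Sat with some successor in Z. Already a fixed point.
Sat(EG (AG (b ∧ ¬r))) = {q4}
E[r U EG (AG (b ∧ ¬r))]: least fixpoint, start Z0 = Sat(EG (AG (b ∧ ¬r))) = {q4}, add states in Sat(r) with some successor in Z. Already a fixed point.
Sat(E[r U EG (AG (b ∧ ¬r))]) = {q4}

{q4}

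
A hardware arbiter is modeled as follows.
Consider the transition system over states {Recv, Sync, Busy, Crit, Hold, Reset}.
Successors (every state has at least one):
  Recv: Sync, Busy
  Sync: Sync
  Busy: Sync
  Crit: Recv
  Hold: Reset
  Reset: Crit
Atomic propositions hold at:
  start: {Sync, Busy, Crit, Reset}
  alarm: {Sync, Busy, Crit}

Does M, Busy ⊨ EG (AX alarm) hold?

Yes

Sat(AX alarm) = {s : every successor in {Sync, Busy, Crit}} = {Recv, Sync, Busy, Reset}
EG (AX alarm): greatest fixpoint, start Z0 = {Recv, Sync, Busy, Reset}, keep only states in Sat with some successor in Z. Z1 = {Recv, Sync, Busy}; fixed.
Sat(EG (AX alarm)) = {Recv, Sync, Busy}
Busy ∈ Sat(EG (AX alarm)) = {Recv, Sync, Busy}, so the formula holds at Busy.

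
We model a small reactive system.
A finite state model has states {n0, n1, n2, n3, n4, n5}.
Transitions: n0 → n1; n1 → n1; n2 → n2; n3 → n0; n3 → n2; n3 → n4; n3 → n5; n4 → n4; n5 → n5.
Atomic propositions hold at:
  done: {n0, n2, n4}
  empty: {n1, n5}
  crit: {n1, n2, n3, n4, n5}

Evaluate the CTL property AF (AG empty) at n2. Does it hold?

AG empty: greatest fixpoint, start Z0 = {n1, n5}, keep only states in Sat with every successor in Z. Already a fixed point.
Sat(AG empty) = {n1, n5}
AF (AG empty): least fixpoint, start Z0 = {n1, n5}, add states with every successor in Z. Z1 = {n0, n1, n5}; fixed.
Sat(AF (AG empty)) = {n0, n1, n5}
n2 ∉ Sat(AF (AG empty)) = {n0, n1, n5}, so the formula does not hold at n2.

No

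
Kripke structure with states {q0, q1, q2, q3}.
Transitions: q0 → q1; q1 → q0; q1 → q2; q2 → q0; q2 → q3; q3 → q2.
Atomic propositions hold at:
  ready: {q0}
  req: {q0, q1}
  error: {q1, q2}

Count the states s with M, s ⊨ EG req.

2

EG req: greatest fixpoint, start Z0 = {q0, q1}, keep only states in Sat with some successor in Z. Already a fixed point.
Sat(EG req) = {q0, q1}
|Sat(EG req)| = |{q0, q1}| = 2.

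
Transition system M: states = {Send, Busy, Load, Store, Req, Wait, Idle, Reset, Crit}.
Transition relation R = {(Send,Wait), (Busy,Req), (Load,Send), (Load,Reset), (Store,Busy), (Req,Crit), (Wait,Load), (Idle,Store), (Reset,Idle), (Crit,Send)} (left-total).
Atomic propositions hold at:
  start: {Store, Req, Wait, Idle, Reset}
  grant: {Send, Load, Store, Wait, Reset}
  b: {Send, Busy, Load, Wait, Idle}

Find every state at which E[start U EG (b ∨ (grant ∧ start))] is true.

{Send, Load, Wait}

Sat(grant ∧ start) = {Store, Wait, Reset}
Sat(b ∨ (grant ∧ start)) = {Send, Busy, Load, Store, Wait, Idle, Reset}
EG (b ∨ (grant ∧ start)): greatest fixpoint, start Z0 = {Send, Busy, Load, Store, Wait, Idle, Reset}, keep only states in Sat with some successor in Z. Z1 = {Send, Load, Store, Wait, Idle, Reset}; Z2 = {Send, Load, Wait, Idle, Reset}; Z3 = {Send, Load, Wait, Reset}; Z4 = {Send, Load, Wait}; fixed.
Sat(EG (b ∨ (grant ∧ start))) = {Send, Load, Wait}
E[start U EG (b ∨ (grant ∧ start))]: least fixpoint, start Z0 = Sat(EG (b ∨ (grant ∧ start))) = {Send, Load, Wait}, add states in Sat(start) with some successor in Z. Already a fixed point.
Sat(E[start U EG (b ∨ (grant ∧ start))]) = {Send, Load, Wait}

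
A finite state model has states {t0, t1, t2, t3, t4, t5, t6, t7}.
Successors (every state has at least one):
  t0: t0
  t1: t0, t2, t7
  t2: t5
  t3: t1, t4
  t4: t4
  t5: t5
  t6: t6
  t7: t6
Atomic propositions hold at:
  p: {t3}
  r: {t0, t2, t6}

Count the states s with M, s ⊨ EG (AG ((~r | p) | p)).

2

Sat(~r) = {t1, t3, t4, t5, t7}
Sat(~r | p) = {t1, t3, t4, t5, t7}
Sat((~r | p) | p) = {t1, t3, t4, t5, t7}
AG ((~r | p) | p): greatest fixpoint, start Z0 = {t1, t3, t4, t5, t7}, keep only states in Sat with every successor in Z. Z1 = {t3, t4, t5}; Z2 = {t4, t5}; fixed.
Sat(AG ((~r | p) | p)) = {t4, t5}
EG (AG ((~r | p) | p)): greatest fixpoint, start Z0 = {t4, t5}, keep only states in Sat with some successor in Z. Already a fixed point.
Sat(EG (AG ((~r | p) | p))) = {t4, t5}
|Sat(EG (AG ((~r | p) | p)))| = |{t4, t5}| = 2.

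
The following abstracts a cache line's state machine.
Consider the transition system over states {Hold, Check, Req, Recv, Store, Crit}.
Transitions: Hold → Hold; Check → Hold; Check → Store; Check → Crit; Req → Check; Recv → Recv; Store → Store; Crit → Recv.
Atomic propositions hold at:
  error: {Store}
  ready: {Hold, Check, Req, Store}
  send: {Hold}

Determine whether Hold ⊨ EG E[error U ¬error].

Sat(¬error) = {Hold, Check, Req, Recv, Crit}
E[error U ¬error]: least fixpoint, start Z0 = Sat(¬error) = {Hold, Check, Req, Recv, Crit}, add states in Sat(error) with some successor in Z. Already a fixed point.
Sat(E[error U ¬error]) = {Hold, Check, Req, Recv, Crit}
EG E[error U ¬error]: greatest fixpoint, start Z0 = {Hold, Check, Req, Recv, Crit}, keep only states in Sat with some successor in Z. Already a fixed point.
Sat(EG E[error U ¬error]) = {Hold, Check, Req, Recv, Crit}
Hold ∈ Sat(EG E[error U ¬error]) = {Hold, Check, Req, Recv, Crit}, so the formula holds at Hold.

Yes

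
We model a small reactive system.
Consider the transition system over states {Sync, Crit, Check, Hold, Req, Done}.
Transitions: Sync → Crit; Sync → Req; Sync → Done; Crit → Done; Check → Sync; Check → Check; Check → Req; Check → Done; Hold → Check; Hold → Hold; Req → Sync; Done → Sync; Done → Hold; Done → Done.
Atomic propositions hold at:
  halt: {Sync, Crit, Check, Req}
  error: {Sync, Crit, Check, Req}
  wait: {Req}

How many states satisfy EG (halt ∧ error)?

Sat(halt ∧ error) = {Sync, Crit, Check, Req}
EG (halt ∧ error): greatest fixpoint, start Z0 = {Sync, Crit, Check, Req}, keep only states in Sat with some successor in Z. Z1 = {Sync, Check, Req}; fixed.
Sat(EG (halt ∧ error)) = {Sync, Check, Req}
|Sat(EG (halt ∧ error))| = |{Sync, Check, Req}| = 3.

3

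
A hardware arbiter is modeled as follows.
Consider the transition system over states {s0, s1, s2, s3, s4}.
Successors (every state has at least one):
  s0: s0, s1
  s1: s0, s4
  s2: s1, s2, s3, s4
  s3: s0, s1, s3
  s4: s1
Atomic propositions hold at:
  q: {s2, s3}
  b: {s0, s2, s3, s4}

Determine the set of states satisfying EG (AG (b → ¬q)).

Sat(¬q) = {s0, s1, s4}
Sat(b → ¬q) = {s0, s1, s4}
AG (b → ¬q): greatest fixpoint, start Z0 = {s0, s1, s4}, keep only states in Sat with every successor in Z. Already a fixed point.
Sat(AG (b → ¬q)) = {s0, s1, s4}
EG (AG (b → ¬q)): greatest fixpoint, start Z0 = {s0, s1, s4}, keep only states in Sat with some successor in Z. Already a fixed point.
Sat(EG (AG (b → ¬q))) = {s0, s1, s4}

{s0, s1, s4}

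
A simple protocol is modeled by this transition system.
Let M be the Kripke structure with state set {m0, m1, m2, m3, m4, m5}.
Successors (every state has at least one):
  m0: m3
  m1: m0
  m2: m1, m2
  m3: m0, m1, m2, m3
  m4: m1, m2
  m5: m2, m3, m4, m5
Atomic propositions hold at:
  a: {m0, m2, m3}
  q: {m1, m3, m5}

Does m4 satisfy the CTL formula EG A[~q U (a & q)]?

Sat(~q) = {m0, m2, m4}
Sat(a & q) = {m3}
A[~q U (a & q)]: least fixpoint, start Z0 = Sat((a & q)) = {m3}, add states in Sat(~q) with every successor in Z. Z1 = {m0, m3}; fixed.
Sat(A[~q U (a & q)]) = {m0, m3}
EG A[~q U (a & q)]: greatest fixpoint, start Z0 = {m0, m3}, keep only states in Sat with some successor in Z. Already a fixed point.
Sat(EG A[~q U (a & q)]) = {m0, m3}
m4 ∉ Sat(EG A[~q U (a & q)]) = {m0, m3}, so the formula does not hold at m4.

No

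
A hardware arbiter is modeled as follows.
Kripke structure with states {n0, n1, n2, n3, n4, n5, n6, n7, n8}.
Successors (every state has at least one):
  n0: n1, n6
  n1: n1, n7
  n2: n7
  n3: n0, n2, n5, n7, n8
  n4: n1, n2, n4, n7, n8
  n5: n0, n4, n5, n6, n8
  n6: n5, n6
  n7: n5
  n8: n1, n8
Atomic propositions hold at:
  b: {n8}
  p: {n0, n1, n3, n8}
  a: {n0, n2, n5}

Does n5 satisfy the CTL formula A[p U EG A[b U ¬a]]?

No

Sat(¬a) = {n1, n3, n4, n6, n7, n8}
A[b U ¬a]: least fixpoint, start Z0 = Sat(¬a) = {n1, n3, n4, n6, n7, n8}, add states in Sat(b) with every successor in Z. Already a fixed point.
Sat(A[b U ¬a]) = {n1, n3, n4, n6, n7, n8}
EG A[b U ¬a]: greatest fixpoint, start Z0 = {n1, n3, n4, n6, n7, n8}, keep only states in Sat with some successor in Z. Z1 = {n1, n3, n4, n6, n8}; fixed.
Sat(EG A[b U ¬a]) = {n1, n3, n4, n6, n8}
A[p U EG A[b U ¬a]]: least fixpoint, start Z0 = Sat(EG A[b U ¬a]) = {n1, n3, n4, n6, n8}, add states in Sat(p) with every successor in Z. Z1 = {n0, n1, n3, n4, n6, n8}; fixed.
Sat(A[p U EG A[b U ¬a]]) = {n0, n1, n3, n4, n6, n8}
n5 ∉ Sat(A[p U EG A[b U ¬a]]) = {n0, n1, n3, n4, n6, n8}, so the formula does not hold at n5.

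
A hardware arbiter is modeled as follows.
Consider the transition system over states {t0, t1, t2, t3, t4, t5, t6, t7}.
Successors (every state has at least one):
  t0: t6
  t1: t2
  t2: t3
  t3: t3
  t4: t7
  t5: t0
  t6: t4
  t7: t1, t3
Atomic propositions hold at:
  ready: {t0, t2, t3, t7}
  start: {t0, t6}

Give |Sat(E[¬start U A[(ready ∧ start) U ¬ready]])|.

6

Sat(¬start) = {t1, t2, t3, t4, t5, t7}
Sat(ready ∧ start) = {t0}
Sat(¬ready) = {t1, t4, t5, t6}
A[(ready ∧ start) U ¬ready]: least fixpoint, start Z0 = Sat(¬ready) = {t1, t4, t5, t6}, add states in Sat(ready ∧ start) with every successor in Z. Z1 = {t0, t1, t4, t5, t6}; fixed.
Sat(A[(ready ∧ start) U ¬ready]) = {t0, t1, t4, t5, t6}
E[¬start U A[(ready ∧ start) U ¬ready]]: least fixpoint, start Z0 = Sat(A[(ready ∧ start) U ¬ready]) = {t0, t1, t4, t5, t6}, add states in Sat(¬start) with some successor in Z. Z1 = {t0, t1, t4, t5, t6, t7}; fixed.
Sat(E[¬start U A[(ready ∧ start) U ¬ready]]) = {t0, t1, t4, t5, t6, t7}
|Sat(E[¬start U A[(ready ∧ start) U ¬ready]])| = |{t0, t1, t4, t5, t6, t7}| = 6.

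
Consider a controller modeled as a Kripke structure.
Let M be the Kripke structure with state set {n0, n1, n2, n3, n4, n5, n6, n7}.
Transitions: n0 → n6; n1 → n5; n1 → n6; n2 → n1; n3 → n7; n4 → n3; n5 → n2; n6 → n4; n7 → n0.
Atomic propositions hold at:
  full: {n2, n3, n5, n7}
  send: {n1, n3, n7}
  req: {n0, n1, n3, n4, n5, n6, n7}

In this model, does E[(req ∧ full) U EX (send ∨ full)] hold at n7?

Sat(req ∧ full) = {n3, n5, n7}
Sat(send ∨ full) = {n1, n2, n3, n5, n7}
Sat(EX (send ∨ full)) = {s : some successor in {n1, n2, n3, n5, n7}} = {n1, n2, n3, n4, n5}
E[(req ∧ full) U EX (send ∨ full)]: least fixpoint, start Z0 = Sat(EX (send ∨ full)) = {n1, n2, n3, n4, n5}, add states in Sat(req ∧ full) with some successor in Z. Already a fixed point.
Sat(E[(req ∧ full) U EX (send ∨ full)]) = {n1, n2, n3, n4, n5}
n7 ∉ Sat(E[(req ∧ full) U EX (send ∨ full)]) = {n1, n2, n3, n4, n5}, so the formula does not hold at n7.

No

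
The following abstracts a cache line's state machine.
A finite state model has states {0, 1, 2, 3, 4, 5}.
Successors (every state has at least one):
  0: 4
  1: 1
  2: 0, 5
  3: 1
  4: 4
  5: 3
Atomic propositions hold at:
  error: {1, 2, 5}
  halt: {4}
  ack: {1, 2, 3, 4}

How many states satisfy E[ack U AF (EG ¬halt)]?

Sat(¬halt) = {0, 1, 2, 3, 5}
EG ¬halt: greatest fixpoint, start Z0 = {0, 1, 2, 3, 5}, keep only states in Sat with some successor in Z. Z1 = {1, 2, 3, 5}; fixed.
Sat(EG ¬halt) = {1, 2, 3, 5}
AF (EG ¬halt): least fixpoint, start Z0 = {1, 2, 3, 5}, add states with every successor in Z. Already a fixed point.
Sat(AF (EG ¬halt)) = {1, 2, 3, 5}
E[ack U AF (EG ¬halt)]: least fixpoint, start Z0 = Sat(AF (EG ¬halt)) = {1, 2, 3, 5}, add states in Sat(ack) with some successor in Z. Already a fixed point.
Sat(E[ack U AF (EG ¬halt)]) = {1, 2, 3, 5}
|Sat(E[ack U AF (EG ¬halt)])| = |{1, 2, 3, 5}| = 4.

4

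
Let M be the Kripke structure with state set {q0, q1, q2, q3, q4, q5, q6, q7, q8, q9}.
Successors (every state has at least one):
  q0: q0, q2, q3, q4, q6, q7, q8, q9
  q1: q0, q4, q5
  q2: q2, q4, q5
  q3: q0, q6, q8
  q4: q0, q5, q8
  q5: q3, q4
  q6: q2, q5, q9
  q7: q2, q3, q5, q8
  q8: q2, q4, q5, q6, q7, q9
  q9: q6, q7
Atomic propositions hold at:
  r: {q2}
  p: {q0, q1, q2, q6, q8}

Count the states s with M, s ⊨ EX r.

5

Sat(EX r) = {s : some successor in {q2}} = {q0, q2, q6, q7, q8}
|Sat(EX r)| = |{q0, q2, q6, q7, q8}| = 5.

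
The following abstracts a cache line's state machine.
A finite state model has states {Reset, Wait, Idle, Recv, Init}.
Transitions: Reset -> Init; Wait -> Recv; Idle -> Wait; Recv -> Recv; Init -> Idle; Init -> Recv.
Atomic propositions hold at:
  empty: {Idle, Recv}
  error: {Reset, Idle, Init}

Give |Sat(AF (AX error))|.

Sat(AX error) = {s : every successor in {Reset, Idle, Init}} = {Reset}
AF (AX error): least fixpoint, start Z0 = {Reset}, add states with every successor in Z. Already a fixed point.
Sat(AF (AX error)) = {Reset}
|Sat(AF (AX error))| = |{Reset}| = 1.

1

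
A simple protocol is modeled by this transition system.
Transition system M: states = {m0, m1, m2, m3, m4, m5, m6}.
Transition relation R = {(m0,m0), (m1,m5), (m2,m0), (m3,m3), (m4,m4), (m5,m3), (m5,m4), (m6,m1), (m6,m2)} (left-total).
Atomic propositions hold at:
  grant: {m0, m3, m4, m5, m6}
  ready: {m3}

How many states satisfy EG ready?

EG ready: greatest fixpoint, start Z0 = {m3}, keep only states in Sat with some successor in Z. Already a fixed point.
Sat(EG ready) = {m3}
|Sat(EG ready)| = |{m3}| = 1.

1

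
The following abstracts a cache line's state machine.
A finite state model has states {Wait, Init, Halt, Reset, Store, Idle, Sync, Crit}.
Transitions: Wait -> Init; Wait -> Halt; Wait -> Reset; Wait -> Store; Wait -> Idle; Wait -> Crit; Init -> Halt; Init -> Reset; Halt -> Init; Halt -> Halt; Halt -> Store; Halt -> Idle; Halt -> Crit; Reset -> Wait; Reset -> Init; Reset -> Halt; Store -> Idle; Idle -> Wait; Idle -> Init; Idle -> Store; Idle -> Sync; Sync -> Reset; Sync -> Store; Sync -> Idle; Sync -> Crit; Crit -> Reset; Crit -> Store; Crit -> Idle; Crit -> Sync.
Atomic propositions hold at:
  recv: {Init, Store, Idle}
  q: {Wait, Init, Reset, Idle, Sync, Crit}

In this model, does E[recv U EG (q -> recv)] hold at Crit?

No

Sat(q -> recv) = {Init, Halt, Store, Idle}
EG (q -> recv): greatest fixpoint, start Z0 = {Init, Halt, Store, Idle}, keep only states in Sat with some successor in Z. Already a fixed point.
Sat(EG (q -> recv)) = {Init, Halt, Store, Idle}
E[recv U EG (q -> recv)]: least fixpoint, start Z0 = Sat(EG (q -> recv)) = {Init, Halt, Store, Idle}, add states in Sat(recv) with some successor in Z. Already a fixed point.
Sat(E[recv U EG (q -> recv)]) = {Init, Halt, Store, Idle}
Crit ∉ Sat(E[recv U EG (q -> recv)]) = {Init, Halt, Store, Idle}, so the formula does not hold at Crit.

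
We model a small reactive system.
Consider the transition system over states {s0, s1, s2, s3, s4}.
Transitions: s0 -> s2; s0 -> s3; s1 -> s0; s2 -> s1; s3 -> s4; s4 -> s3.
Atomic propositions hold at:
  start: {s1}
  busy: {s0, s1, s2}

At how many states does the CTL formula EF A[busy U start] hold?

A[busy U start]: least fixpoint, start Z0 = Sat(start) = {s1}, add states in Sat(busy) with every successor in Z. Z1 = {s1, s2}; fixed.
Sat(A[busy U start]) = {s1, s2}
EF A[busy U start]: least fixpoint, start Z0 = {s1, s2}, add states with some successor in Z. Z1 = {s0, s1, s2}; fixed.
Sat(EF A[busy U start]) = {s0, s1, s2}
|Sat(EF A[busy U start])| = |{s0, s1, s2}| = 3.

3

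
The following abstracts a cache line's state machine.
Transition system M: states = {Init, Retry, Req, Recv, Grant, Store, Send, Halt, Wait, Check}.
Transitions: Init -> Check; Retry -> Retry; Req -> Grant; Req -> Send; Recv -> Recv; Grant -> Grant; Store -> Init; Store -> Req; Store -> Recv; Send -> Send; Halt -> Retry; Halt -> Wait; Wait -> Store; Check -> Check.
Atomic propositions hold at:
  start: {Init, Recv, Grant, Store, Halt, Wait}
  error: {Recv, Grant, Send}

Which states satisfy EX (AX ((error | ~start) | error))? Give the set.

{Init, Retry, Req, Recv, Grant, Store, Send, Halt, Check}

Sat(~start) = {Retry, Req, Send, Check}
Sat(error | ~start) = {Retry, Req, Recv, Grant, Send, Check}
Sat((error | ~start) | error) = {Retry, Req, Recv, Grant, Send, Check}
Sat(AX ((error | ~start) | error)) = {s : every successor in {Retry, Req, Recv, Grant, Send, Check}} = {Init, Retry, Req, Recv, Grant, Send, Check}
Sat(EX (AX ((error | ~start) | error))) = {s : some successor in {Init, Retry, Req, Recv, Grant, Send, Check}} = {Init, Retry, Req, Recv, Grant, Store, Send, Halt, Check}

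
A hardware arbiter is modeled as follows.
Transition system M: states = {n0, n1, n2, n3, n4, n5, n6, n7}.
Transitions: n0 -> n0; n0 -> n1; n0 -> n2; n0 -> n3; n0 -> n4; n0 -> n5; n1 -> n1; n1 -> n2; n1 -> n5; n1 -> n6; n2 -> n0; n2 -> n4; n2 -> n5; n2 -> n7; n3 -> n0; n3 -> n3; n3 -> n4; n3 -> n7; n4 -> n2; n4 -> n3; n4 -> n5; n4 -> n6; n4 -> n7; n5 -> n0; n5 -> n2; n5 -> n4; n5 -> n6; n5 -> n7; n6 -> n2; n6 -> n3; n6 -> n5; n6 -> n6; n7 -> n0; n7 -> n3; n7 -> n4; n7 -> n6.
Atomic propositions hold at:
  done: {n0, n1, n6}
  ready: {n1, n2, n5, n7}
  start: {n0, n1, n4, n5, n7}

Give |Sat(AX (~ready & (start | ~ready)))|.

1

Sat(~ready) = {n0, n3, n4, n6}
Sat(start | ~ready) = {n0, n1, n3, n4, n5, n6, n7}
Sat(~ready & (start | ~ready)) = {n0, n3, n4, n6}
Sat(AX (~ready & (start | ~ready))) = {s : every successor in {n0, n3, n4, n6}} = {n7}
|Sat(AX (~ready & (start | ~ready)))| = |{n7}| = 1.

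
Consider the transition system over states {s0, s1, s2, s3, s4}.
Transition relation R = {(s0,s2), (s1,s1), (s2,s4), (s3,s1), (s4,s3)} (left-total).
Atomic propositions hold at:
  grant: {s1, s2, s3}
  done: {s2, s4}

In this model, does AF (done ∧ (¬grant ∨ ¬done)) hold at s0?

Sat(¬grant) = {s0, s4}
Sat(¬done) = {s0, s1, s3}
Sat(¬grant ∨ ¬done) = {s0, s1, s3, s4}
Sat(done ∧ (¬grant ∨ ¬done)) = {s4}
AF (done ∧ (¬grant ∨ ¬done)): least fixpoint, start Z0 = {s4}, add states with every successor in Z. Z1 = {s2, s4}; Z2 = {s0, s2, s4}; fixed.
Sat(AF (done ∧ (¬grant ∨ ¬done))) = {s0, s2, s4}
s0 ∈ Sat(AF (done ∧ (¬grant ∨ ¬done))) = {s0, s2, s4}, so the formula holds at s0.

Yes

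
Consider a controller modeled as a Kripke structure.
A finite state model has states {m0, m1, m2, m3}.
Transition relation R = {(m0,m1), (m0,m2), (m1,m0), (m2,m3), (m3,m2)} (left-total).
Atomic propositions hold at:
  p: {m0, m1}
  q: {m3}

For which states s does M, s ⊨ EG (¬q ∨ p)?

Sat(¬q) = {m0, m1, m2}
Sat(¬q ∨ p) = {m0, m1, m2}
EG (¬q ∨ p): greatest fixpoint, start Z0 = {m0, m1, m2}, keep only states in Sat with some successor in Z. Z1 = {m0, m1}; fixed.
Sat(EG (¬q ∨ p)) = {m0, m1}

{m0, m1}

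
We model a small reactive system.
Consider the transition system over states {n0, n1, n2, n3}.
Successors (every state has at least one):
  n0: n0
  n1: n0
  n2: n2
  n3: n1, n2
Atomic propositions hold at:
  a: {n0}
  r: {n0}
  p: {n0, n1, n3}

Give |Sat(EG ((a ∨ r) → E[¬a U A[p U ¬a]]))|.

Sat(a ∨ r) = {n0}
Sat(¬a) = {n1, n2, n3}
A[p U ¬a]: least fixpoint, start Z0 = Sat(¬a) = {n1, n2, n3}, add states in Sat(p) with every successor in Z. Already a fixed point.
Sat(A[p U ¬a]) = {n1, n2, n3}
E[¬a U A[p U ¬a]]: least fixpoint, start Z0 = Sat(A[p U ¬a]) = {n1, n2, n3}, add states in Sat(¬a) with some successor in Z. Already a fixed point.
Sat(E[¬a U A[p U ¬a]]) = {n1, n2, n3}
Sat((a ∨ r) → E[¬a U A[p U ¬a]]) = {n1, n2, n3}
EG ((a ∨ r) → E[¬a U A[p U ¬a]]): greatest fixpoint, start Z0 = {n1, n2, n3}, keep only states in Sat with some successor in Z. Z1 = {n2, n3}; fixed.
Sat(EG ((a ∨ r) → E[¬a U A[p U ¬a]])) = {n2, n3}
|Sat(EG ((a ∨ r) → E[¬a U A[p U ¬a]]))| = |{n2, n3}| = 2.

2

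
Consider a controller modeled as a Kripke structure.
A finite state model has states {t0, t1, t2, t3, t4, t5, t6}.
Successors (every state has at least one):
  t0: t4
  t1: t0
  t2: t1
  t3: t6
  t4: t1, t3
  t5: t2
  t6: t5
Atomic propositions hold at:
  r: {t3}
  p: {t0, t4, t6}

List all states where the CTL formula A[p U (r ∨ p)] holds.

{t0, t3, t4, t6}

Sat(r ∨ p) = {t0, t3, t4, t6}
A[p U (r ∨ p)]: least fixpoint, start Z0 = Sat((r ∨ p)) = {t0, t3, t4, t6}, add states in Sat(p) with every successor in Z. Already a fixed point.
Sat(A[p U (r ∨ p)]) = {t0, t3, t4, t6}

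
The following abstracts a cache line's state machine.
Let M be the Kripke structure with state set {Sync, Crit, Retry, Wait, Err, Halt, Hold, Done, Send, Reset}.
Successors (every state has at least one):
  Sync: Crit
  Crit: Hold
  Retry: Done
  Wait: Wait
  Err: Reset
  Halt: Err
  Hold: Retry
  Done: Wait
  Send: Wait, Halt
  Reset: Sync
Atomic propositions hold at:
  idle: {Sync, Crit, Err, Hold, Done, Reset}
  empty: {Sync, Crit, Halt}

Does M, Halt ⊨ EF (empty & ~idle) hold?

Yes

Sat(~idle) = {Retry, Wait, Halt, Send}
Sat(empty & ~idle) = {Halt}
EF (empty & ~idle): least fixpoint, start Z0 = {Halt}, add states with some successor in Z. Z1 = {Halt, Send}; fixed.
Sat(EF (empty & ~idle)) = {Halt, Send}
Halt ∈ Sat(EF (empty & ~idle)) = {Halt, Send}, so the formula holds at Halt.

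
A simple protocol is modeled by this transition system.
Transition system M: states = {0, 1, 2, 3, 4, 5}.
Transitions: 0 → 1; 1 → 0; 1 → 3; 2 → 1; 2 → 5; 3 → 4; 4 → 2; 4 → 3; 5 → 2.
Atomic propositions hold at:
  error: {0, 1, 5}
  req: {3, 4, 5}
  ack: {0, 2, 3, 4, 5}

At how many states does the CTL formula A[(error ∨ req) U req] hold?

Sat(error ∨ req) = {0, 1, 3, 4, 5}
A[(error ∨ req) U req]: least fixpoint, start Z0 = Sat(req) = {3, 4, 5}, add states in Sat(error ∨ req) with every successor in Z. Already a fixed point.
Sat(A[(error ∨ req) U req]) = {3, 4, 5}
|Sat(A[(error ∨ req) U req])| = |{3, 4, 5}| = 3.

3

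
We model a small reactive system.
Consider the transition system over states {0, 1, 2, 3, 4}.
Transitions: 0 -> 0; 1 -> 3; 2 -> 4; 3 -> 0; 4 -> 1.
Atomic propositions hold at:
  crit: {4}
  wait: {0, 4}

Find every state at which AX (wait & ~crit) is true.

{0, 3}

Sat(~crit) = {0, 1, 2, 3}
Sat(wait & ~crit) = {0}
Sat(AX (wait & ~crit)) = {s : every successor in {0}} = {0, 3}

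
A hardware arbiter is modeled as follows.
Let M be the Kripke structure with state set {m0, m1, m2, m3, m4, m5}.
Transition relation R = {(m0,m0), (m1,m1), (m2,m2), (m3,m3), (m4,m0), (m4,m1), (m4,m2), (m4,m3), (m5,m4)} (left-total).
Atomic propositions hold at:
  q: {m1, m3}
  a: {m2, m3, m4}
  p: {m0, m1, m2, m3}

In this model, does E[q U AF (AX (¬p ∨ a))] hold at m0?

Sat(¬p) = {m4, m5}
Sat(¬p ∨ a) = {m2, m3, m4, m5}
Sat(AX (¬p ∨ a)) = {s : every successor in {m2, m3, m4, m5}} = {m2, m3, m5}
AF (AX (¬p ∨ a)): least fixpoint, start Z0 = {m2, m3, m5}, add states with every successor in Z. Already a fixed point.
Sat(AF (AX (¬p ∨ a))) = {m2, m3, m5}
E[q U AF (AX (¬p ∨ a))]: least fixpoint, start Z0 = Sat(AF (AX (¬p ∨ a))) = {m2, m3, m5}, add states in Sat(q) with some successor in Z. Already a fixed point.
Sat(E[q U AF (AX (¬p ∨ a))]) = {m2, m3, m5}
m0 ∉ Sat(E[q U AF (AX (¬p ∨ a))]) = {m2, m3, m5}, so the formula does not hold at m0.

No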